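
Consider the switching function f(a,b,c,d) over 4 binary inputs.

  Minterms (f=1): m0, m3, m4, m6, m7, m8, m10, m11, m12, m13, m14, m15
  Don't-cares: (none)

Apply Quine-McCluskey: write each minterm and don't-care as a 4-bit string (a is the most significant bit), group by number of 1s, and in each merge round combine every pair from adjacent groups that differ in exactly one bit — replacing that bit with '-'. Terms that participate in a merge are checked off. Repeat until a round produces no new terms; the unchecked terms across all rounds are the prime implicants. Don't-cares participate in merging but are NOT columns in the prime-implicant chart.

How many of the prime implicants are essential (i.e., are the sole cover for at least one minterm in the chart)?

[col 0] 0000*, 0011*, 0100*, 0110*, 0111*, 1000*, 1010*, 1011*, 1100*, 1101*, 1110*, 1111*
[col 1] -000*, -011*, -100*, -110*, -111*, 0-00*, 0-11*, 01-0*, 011-*, 1-00*, 1-10*, 1-11*, 10-0*, 101-*, 11-0*, 11-1*, 110-*, 111-*
[col 2] --00, --11, -1-0, -11-, 1--0, 1-1-, 11--
Prime implicants: --00, --11, -1-0, -11-, 1--0, 1-1-, 11--
PI chart (minterm → PIs covering it):
  0 | --00  (sole → essential)
  3 | --11  (sole → essential)
  4 | --00,-1-0
  6 | -1-0,-11-
  7 | --11,-11-
  8 | --00,1--0
  10 | 1--0,1-1-
  11 | --11,1-1-
  12 | --00,-1-0,1--0,11--
  13 | 11--  (sole → essential)
  14 | -1-0,-11-,1--0,1-1-,11--
  15 | --11,-11-,1-1-,11--
Essential prime implicants: --00, --11, 11--

3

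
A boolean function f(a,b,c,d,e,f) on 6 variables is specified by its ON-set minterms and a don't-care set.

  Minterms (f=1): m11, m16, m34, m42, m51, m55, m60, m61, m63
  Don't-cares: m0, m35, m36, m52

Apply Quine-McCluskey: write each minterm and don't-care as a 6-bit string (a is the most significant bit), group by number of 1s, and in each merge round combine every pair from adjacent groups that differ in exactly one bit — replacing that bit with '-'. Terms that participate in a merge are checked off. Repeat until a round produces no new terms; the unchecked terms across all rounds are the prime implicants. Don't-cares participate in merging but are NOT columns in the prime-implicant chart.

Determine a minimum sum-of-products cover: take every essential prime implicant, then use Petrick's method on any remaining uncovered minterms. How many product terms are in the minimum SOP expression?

6

size-2^0 implicants → 000000(✓)  001011  010000(✓)  100010(✓)  100011(✓)  100100(✓)  101010(✓)  110011(✓)  110100(✓)  110111(✓)  111100(✓)  111101(✓)  111111(✓)
size-2^1 implicants → 0-0000  1-0011  1-0100  10-010  10001-  11-100  11-111  110-11  1111-1  11110-
Unchecked terms (primes): 0-0000, 001011, 1-0011, 1-0100, 10-010, 10001-, 11-100, 11-111, 110-11, 1111-1, 11110-
Minterm coverage:
  m11 ⊆ 001011 [E]
  m16 ⊆ 0-0000 [E]
  m34 ⊆ 10-010,10001-
  m42 ⊆ 10-010 [E]
  m51 ⊆ 1-0011,110-11
  m55 ⊆ 11-111,110-11
  m60 ⊆ 11-100,11110-
  m61 ⊆ 1111-1,11110-
  m63 ⊆ 11-111,1111-1
E = {0-0000, 001011, 10-010}
Petrick residual → 1-0011, 11-111, 11110-
Cover = a'c'd'e'f' + a'b'cd'ef + ac'd'ef + ab'd'ef' + abdef + abcde'  |cover|=6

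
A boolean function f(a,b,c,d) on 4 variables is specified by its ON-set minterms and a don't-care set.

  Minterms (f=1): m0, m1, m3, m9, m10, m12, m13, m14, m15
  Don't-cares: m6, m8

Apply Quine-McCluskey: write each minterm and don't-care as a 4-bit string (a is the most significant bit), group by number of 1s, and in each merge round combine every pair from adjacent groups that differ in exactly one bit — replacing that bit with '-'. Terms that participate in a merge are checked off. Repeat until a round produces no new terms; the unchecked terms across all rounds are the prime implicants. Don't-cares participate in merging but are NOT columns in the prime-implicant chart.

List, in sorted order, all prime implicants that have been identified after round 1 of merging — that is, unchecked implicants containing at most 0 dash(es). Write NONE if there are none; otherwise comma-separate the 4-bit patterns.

size-2^0 implicants → 0000(✓)  0001(✓)  0011(✓)  0110(✓)  1000(✓)  1001(✓)  1010(✓)  1100(✓)  1101(✓)  1110(✓)  1111(✓)
size-2^1 implicants → -000(✓)  -001(✓)  -110  00-1  000-(✓)  1-00(✓)  1-01(✓)  1-10(✓)  10-0(✓)  100-(✓)  11-0(✓)  11-1(✓)  110-(✓)  111-(✓)
size-2^2 implicants → -00-  1--0  1-0-  11--
Unchecked terms (primes): -00-, -110, 00-1, 1--0, 1-0-, 11--

NONE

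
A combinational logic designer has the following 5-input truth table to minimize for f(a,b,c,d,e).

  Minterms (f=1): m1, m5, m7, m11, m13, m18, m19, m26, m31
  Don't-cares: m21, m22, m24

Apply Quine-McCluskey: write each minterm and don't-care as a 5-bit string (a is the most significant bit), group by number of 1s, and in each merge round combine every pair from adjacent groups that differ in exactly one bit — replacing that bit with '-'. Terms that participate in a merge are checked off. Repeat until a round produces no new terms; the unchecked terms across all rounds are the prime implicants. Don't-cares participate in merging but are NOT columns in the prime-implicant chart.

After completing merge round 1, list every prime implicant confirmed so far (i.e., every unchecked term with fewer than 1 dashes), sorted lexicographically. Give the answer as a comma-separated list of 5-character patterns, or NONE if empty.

01011, 11111

Round 0: 00001✓ 00101✓ 00111✓ 01011 01101✓ 10010✓ 10011✓ 10101✓ 10110✓ 11000✓ 11010✓ 11111
Round 1: -0101 0-101 00-01 001-1 1-010 10-10 1001- 110-0
PIs = {-0101, 0-101, 00-01, 001-1, 01011, 1-010, 10-10, 1001-, 110-0, 11111}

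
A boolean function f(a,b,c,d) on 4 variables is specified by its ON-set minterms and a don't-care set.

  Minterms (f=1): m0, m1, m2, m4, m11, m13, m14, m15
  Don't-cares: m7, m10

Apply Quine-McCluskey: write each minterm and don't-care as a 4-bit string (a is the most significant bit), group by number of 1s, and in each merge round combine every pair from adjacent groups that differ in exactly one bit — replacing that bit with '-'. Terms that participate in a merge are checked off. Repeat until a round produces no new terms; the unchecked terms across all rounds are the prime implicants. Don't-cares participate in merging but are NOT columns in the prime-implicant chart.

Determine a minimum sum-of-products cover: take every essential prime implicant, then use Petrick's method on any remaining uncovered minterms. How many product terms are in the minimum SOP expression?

5

Round 0: 0000✓ 0001✓ 0010✓ 0100✓ 0111✓ 1010✓ 1011✓ 1101✓ 1110✓ 1111✓
Round 1: -010 -111 0-00 00-0 000- 1-10✓ 1-11✓ 101-✓ 11-1 111-✓
Round 2: 1-1-
PIs = {-010, -111, 0-00, 00-0, 000-, 1-1-, 11-1}
Coverage chart:
  m0: 0-00,00-0,000-
  m1: 000- ←essential
  m2: -010,00-0
  m4: 0-00 ←essential
  m11: 1-1- ←essential
  m13: 11-1 ←essential
  m14: 1-1- ←essential
  m15: -111,1-1-,11-1
Essential: 0-00, 000-, 1-1-, 11-1
Petrick residual → -010
Min cover (5 terms): b'cd' + a'c'd' + a'b'c' + ac + abd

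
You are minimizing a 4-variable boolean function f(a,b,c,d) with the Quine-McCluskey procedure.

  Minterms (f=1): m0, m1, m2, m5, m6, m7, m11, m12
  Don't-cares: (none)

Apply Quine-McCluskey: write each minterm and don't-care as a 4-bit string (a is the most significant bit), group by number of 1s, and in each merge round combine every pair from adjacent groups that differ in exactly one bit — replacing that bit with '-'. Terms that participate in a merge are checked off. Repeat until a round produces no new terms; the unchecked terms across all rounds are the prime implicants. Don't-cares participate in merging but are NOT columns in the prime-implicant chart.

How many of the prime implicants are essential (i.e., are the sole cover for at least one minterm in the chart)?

2

Round 0: 0000✓ 0001✓ 0010✓ 0101✓ 0110✓ 0111✓ 1011 1100
Round 1: 0-01 0-10 00-0 000- 01-1 011-
PIs = {0-01, 0-10, 00-0, 000-, 01-1, 011-, 1011, 1100}
Coverage chart:
  m0: 00-0,000-
  m1: 0-01,000-
  m2: 0-10,00-0
  m5: 0-01,01-1
  m6: 0-10,011-
  m7: 01-1,011-
  m11: 1011 ←essential
  m12: 1100 ←essential
Essential: 1011, 1100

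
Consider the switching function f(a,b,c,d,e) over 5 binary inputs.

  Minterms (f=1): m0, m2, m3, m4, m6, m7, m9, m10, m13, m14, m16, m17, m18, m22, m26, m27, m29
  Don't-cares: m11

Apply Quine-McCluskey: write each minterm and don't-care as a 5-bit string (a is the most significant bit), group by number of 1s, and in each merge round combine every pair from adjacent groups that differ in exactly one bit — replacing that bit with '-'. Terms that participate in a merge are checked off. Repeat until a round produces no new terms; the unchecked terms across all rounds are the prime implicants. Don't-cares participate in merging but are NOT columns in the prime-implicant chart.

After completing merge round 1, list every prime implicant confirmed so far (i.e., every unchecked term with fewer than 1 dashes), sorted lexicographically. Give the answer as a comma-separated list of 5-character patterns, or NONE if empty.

Round 0: 00000✓ 00010✓ 00011✓ 00100✓ 00110✓ 00111✓ 01001✓ 01010✓ 01011✓ 01101✓ 01110✓ 10000✓ 10001✓ 10010✓ 10110✓ 11010✓ 11011✓ 11101✓
Round 1: -0000✓ -0010✓ -0110✓ -1010✓ -1011✓ -1101 0-010✓ 0-011✓ 0-110✓ 00-00✓ 00-10✓ 00-11✓ 000-0✓ 0001-✓ 001-0✓ 0011-✓ 01-01 01-10✓ 010-1 0101-✓ 1-010✓ 10-10✓ 100-0✓ 1000- 1101-✓
Round 2: --010 -0-10 -00-0 -101- 0--10 0-01- 00--0 00-1-
PIs = {--010, -0-10, -00-0, -101-, -1101, 0--10, 0-01-, 00--0, 00-1-, 01-01, 010-1, 1000-}

NONE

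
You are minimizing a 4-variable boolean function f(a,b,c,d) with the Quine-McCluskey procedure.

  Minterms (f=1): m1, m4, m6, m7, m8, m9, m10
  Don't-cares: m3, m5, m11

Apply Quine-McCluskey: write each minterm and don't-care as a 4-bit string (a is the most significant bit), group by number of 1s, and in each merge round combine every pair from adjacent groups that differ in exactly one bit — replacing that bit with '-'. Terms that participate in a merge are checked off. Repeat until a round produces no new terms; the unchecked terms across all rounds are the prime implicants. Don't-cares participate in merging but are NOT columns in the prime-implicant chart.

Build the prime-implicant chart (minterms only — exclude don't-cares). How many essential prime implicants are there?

2

[col 0] 0001*, 0011*, 0100*, 0101*, 0110*, 0111*, 1000*, 1001*, 1010*, 1011*
[col 1] -001*, -011*, 0-01*, 0-11*, 00-1*, 01-0*, 01-1*, 010-*, 011-*, 10-0*, 10-1*, 100-*, 101-*
[col 2] -0-1, 0--1, 01--, 10--
Prime implicants: -0-1, 0--1, 01--, 10--
PI chart (minterm → PIs covering it):
  1 | -0-1,0--1
  4 | 01--  (sole → essential)
  6 | 01--  (sole → essential)
  7 | 0--1,01--
  8 | 10--  (sole → essential)
  9 | -0-1,10--
  10 | 10--  (sole → essential)
Essential prime implicants: 01--, 10--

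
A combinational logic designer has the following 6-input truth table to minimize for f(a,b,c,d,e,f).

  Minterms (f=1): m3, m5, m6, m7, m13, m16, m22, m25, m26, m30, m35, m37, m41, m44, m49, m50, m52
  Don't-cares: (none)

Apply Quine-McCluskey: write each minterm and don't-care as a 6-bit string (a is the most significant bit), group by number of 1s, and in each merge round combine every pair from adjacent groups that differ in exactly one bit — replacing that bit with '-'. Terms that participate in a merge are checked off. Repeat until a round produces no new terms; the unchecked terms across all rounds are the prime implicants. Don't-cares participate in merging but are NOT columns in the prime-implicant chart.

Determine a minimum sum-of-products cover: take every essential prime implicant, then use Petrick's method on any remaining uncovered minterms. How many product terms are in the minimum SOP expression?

13

Round 0: 000011✓ 000101✓ 000110✓ 000111✓ 001101✓ 010000 010110✓ 011001 011010✓ 011110✓ 100011✓ 100101✓ 101001 101100 110001 110010 110100
Round 1: -00011 -00101 0-0110 00-101 000-11 0001-1 00011- 01-110 011-10
PIs = {-00011, -00101, 0-0110, 00-101, 000-11, 0001-1, 00011-, 01-110, 010000, 011-10, 011001, 101001, 101100, 110001, 110010, 110100}
Coverage chart:
  m3: -00011,000-11
  m5: -00101,00-101,0001-1
  m6: 0-0110,00011-
  m7: 000-11,0001-1,00011-
  m13: 00-101 ←essential
  m16: 010000 ←essential
  m22: 0-0110,01-110
  m25: 011001 ←essential
  m26: 011-10 ←essential
  m30: 01-110,011-10
  m35: -00011 ←essential
  m37: -00101 ←essential
  m41: 101001 ←essential
  m44: 101100 ←essential
  m49: 110001 ←essential
  m50: 110010 ←essential
  m52: 110100 ←essential
Essential: -00011, -00101, 00-101, 010000, 011-10, 011001, 101001, 101100, 110001, 110010, 110100
Petrick residual → 0-0110, 000-11
Min cover (13 terms): b'c'd'ef + b'c'de'f + a'c'def' + a'b'de'f + a'b'c'ef + a'bc'd'e'f' + a'bcef' + a'bcd'e'f + ab'cd'e'f + ab'cde'f' + abc'd'e'f + abc'd'ef' + abc'de'f'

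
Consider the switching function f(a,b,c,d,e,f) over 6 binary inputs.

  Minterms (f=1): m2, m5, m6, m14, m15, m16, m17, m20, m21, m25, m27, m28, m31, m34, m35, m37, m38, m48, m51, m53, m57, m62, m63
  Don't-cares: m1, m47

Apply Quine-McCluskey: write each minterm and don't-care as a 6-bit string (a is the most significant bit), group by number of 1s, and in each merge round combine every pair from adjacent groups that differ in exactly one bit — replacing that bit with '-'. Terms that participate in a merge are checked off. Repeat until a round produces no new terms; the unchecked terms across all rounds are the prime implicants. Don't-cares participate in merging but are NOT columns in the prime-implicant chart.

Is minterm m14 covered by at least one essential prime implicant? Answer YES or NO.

NO

size-2^0 implicants → 000001(✓)  000010(✓)  000101(✓)  000110(✓)  001110(✓)  001111(✓)  010000(✓)  010001(✓)  010100(✓)  010101(✓)  011001(✓)  011011(✓)  011100(✓)  011111(✓)  100010(✓)  100011(✓)  100101(✓)  100110(✓)  101111(✓)  110000(✓)  110011(✓)  110101(✓)  111001(✓)  111110(✓)  111111(✓)
size-2^1 implicants → -00010(✓)  -00101(✓)  -00110(✓)  -01111(✓)  -10000  -10101(✓)  -11001  -11111(✓)  0-0001(✓)  0-0101(✓)  0-1111(✓)  00-110  000-01(✓)  000-10(✓)  00111-  01-001  01-100  010-00(✓)  010-01(✓)  01000-(✓)  01010-(✓)  011-11  0110-1  1-0011  1-0101(✓)  1-1111(✓)  100-10(✓)  10001-  11111-
size-2^2 implicants → --0101  --1111  -00-10  0-0-01  010-0-
Unchecked terms (primes): --0101, --1111, -00-10, -10000, -11001, 0-0-01, 00-110, 00111-, 01-001, 01-100, 010-0-, 011-11, 0110-1, 1-0011, 10001-, 11111-
Minterm coverage:
  m2 ⊆ -00-10 [E]
  m5 ⊆ --0101,0-0-01
  m6 ⊆ -00-10,00-110
  m14 ⊆ 00-110,00111-
  m15 ⊆ --1111,00111-
  m16 ⊆ -10000,010-0-
  m17 ⊆ 0-0-01,01-001,010-0-
  m20 ⊆ 01-100,010-0-
  m21 ⊆ --0101,0-0-01,010-0-
  m25 ⊆ -11001,01-001,0110-1
  m27 ⊆ 011-11,0110-1
  m28 ⊆ 01-100 [E]
  m31 ⊆ --1111,011-11
  m34 ⊆ -00-10,10001-
  m35 ⊆ 1-0011,10001-
  m37 ⊆ --0101 [E]
  m38 ⊆ -00-10 [E]
  m48 ⊆ -10000 [E]
  m51 ⊆ 1-0011 [E]
  m53 ⊆ --0101 [E]
  m57 ⊆ -11001 [E]
  m62 ⊆ 11111- [E]
  m63 ⊆ --1111,11111-
E = {--0101, -00-10, -10000, -11001, 01-100, 1-0011, 11111-}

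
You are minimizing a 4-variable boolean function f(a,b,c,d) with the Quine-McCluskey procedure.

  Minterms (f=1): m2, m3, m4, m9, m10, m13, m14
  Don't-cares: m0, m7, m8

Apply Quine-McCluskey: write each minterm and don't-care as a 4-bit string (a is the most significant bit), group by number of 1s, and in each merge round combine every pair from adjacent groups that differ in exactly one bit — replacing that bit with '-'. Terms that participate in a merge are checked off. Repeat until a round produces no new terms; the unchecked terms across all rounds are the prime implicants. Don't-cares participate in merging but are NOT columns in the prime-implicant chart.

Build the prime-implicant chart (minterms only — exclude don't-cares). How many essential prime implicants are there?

3

[col 0] 0000*, 0010*, 0011*, 0100*, 0111*, 1000*, 1001*, 1010*, 1101*, 1110*
[col 1] -000*, -010*, 0-00, 0-11, 00-0*, 001-, 1-01, 1-10, 10-0*, 100-
[col 2] -0-0
Prime implicants: -0-0, 0-00, 0-11, 001-, 1-01, 1-10, 100-
PI chart (minterm → PIs covering it):
  2 | -0-0,001-
  3 | 0-11,001-
  4 | 0-00  (sole → essential)
  9 | 1-01,100-
  10 | -0-0,1-10
  13 | 1-01  (sole → essential)
  14 | 1-10  (sole → essential)
Essential prime implicants: 0-00, 1-01, 1-10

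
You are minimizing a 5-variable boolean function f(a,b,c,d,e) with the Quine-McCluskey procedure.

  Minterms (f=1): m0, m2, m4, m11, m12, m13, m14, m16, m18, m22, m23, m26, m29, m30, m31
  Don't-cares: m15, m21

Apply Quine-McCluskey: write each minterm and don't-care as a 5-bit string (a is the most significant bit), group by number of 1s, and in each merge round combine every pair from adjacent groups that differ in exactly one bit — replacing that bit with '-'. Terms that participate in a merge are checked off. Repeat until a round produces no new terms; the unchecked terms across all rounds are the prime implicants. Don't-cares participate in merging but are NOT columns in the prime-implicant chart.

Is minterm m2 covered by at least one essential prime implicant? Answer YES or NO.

YES

size-2^0 implicants → 00000(✓)  00010(✓)  00100(✓)  01011(✓)  01100(✓)  01101(✓)  01110(✓)  01111(✓)  10000(✓)  10010(✓)  10101(✓)  10110(✓)  10111(✓)  11010(✓)  11101(✓)  11110(✓)  11111(✓)
size-2^1 implicants → -0000(✓)  -0010(✓)  -1101(✓)  -1110(✓)  -1111(✓)  0-100  00-00  000-0(✓)  01-11  011-0(✓)  011-1(✓)  0110-(✓)  0111-(✓)  1-010(✓)  1-101(✓)  1-110(✓)  1-111(✓)  10-10(✓)  100-0(✓)  101-1(✓)  1011-(✓)  11-10(✓)  111-1(✓)  1111-(✓)
size-2^2 implicants → -00-0  -11-1  -111-  011--  1--10  1-1-1  1-11-
Unchecked terms (primes): -00-0, -11-1, -111-, 0-100, 00-00, 01-11, 011--, 1--10, 1-1-1, 1-11-
Minterm coverage:
  m0 ⊆ -00-0,00-00
  m2 ⊆ -00-0 [E]
  m4 ⊆ 0-100,00-00
  m11 ⊆ 01-11 [E]
  m12 ⊆ 0-100,011--
  m13 ⊆ -11-1,011--
  m14 ⊆ -111-,011--
  m16 ⊆ -00-0 [E]
  m18 ⊆ -00-0,1--10
  m22 ⊆ 1--10,1-11-
  m23 ⊆ 1-1-1,1-11-
  m26 ⊆ 1--10 [E]
  m29 ⊆ -11-1,1-1-1
  m30 ⊆ -111-,1--10,1-11-
  m31 ⊆ -11-1,-111-,1-1-1,1-11-
E = {-00-0, 01-11, 1--10}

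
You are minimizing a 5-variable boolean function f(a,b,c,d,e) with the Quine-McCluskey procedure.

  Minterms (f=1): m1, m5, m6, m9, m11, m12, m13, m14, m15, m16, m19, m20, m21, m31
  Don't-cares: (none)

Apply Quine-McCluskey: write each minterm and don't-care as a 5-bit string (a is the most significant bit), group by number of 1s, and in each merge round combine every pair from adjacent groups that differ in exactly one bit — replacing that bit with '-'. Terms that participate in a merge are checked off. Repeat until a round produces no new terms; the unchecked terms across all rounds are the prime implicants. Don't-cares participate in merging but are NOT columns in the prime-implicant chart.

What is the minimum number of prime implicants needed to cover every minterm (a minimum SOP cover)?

size-2^0 implicants → 00001(✓)  00101(✓)  00110(✓)  01001(✓)  01011(✓)  01100(✓)  01101(✓)  01110(✓)  01111(✓)  10000(✓)  10011  10100(✓)  10101(✓)  11111(✓)
size-2^1 implicants → -0101  -1111  0-001(✓)  0-101(✓)  0-110  00-01(✓)  01-01(✓)  01-11(✓)  010-1(✓)  011-0(✓)  011-1(✓)  0110-(✓)  0111-(✓)  10-00  1010-
size-2^2 implicants → 0--01  01--1  011--
Unchecked terms (primes): -0101, -1111, 0--01, 0-110, 01--1, 011--, 10-00, 10011, 1010-
Minterm coverage:
  m1 ⊆ 0--01 [E]
  m5 ⊆ -0101,0--01
  m6 ⊆ 0-110 [E]
  m9 ⊆ 0--01,01--1
  m11 ⊆ 01--1 [E]
  m12 ⊆ 011-- [E]
  m13 ⊆ 0--01,01--1,011--
  m14 ⊆ 0-110,011--
  m15 ⊆ -1111,01--1,011--
  m16 ⊆ 10-00 [E]
  m19 ⊆ 10011 [E]
  m20 ⊆ 10-00,1010-
  m21 ⊆ -0101,1010-
  m31 ⊆ -1111 [E]
E = {-1111, 0--01, 0-110, 01--1, 011--, 10-00, 10011}
Petrick residual → -0101
Cover = b'cd'e + bcde + a'd'e + a'cde' + a'be + a'bc + ab'd'e' + ab'c'de  |cover|=8

8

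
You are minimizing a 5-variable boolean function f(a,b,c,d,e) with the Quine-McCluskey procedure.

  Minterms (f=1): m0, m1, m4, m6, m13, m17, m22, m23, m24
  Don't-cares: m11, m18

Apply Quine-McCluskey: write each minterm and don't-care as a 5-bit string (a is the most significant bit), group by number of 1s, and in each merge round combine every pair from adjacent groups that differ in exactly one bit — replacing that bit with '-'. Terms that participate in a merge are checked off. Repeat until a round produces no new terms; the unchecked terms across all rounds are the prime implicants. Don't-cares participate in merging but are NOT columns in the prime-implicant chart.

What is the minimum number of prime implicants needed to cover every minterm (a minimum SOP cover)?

6

size-2^0 implicants → 00000(✓)  00001(✓)  00100(✓)  00110(✓)  01011  01101  10001(✓)  10010(✓)  10110(✓)  10111(✓)  11000
size-2^1 implicants → -0001  -0110  00-00  0000-  001-0  10-10  1011-
Unchecked terms (primes): -0001, -0110, 00-00, 0000-, 001-0, 01011, 01101, 10-10, 1011-, 11000
Minterm coverage:
  m0 ⊆ 00-00,0000-
  m1 ⊆ -0001,0000-
  m4 ⊆ 00-00,001-0
  m6 ⊆ -0110,001-0
  m13 ⊆ 01101 [E]
  m17 ⊆ -0001 [E]
  m22 ⊆ -0110,10-10,1011-
  m23 ⊆ 1011- [E]
  m24 ⊆ 11000 [E]
E = {-0001, 01101, 1011-, 11000}
Petrick residual → -0110, 00-00
Cover = b'c'd'e + b'cde' + a'b'd'e' + a'bcd'e + ab'cd + abc'd'e'  |cover|=6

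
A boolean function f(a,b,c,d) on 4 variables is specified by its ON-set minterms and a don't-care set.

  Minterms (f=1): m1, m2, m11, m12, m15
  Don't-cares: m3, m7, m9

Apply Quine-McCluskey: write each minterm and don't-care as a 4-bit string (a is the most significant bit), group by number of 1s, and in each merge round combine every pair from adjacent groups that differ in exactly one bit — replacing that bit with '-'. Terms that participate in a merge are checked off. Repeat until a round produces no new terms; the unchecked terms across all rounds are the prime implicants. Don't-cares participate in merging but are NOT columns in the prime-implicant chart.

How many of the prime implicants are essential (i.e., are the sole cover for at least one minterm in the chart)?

size-2^0 implicants → 0001(✓)  0010(✓)  0011(✓)  0111(✓)  1001(✓)  1011(✓)  1100  1111(✓)
size-2^1 implicants → -001(✓)  -011(✓)  -111(✓)  0-11(✓)  00-1(✓)  001-  1-11(✓)  10-1(✓)
size-2^2 implicants → --11  -0-1
Unchecked terms (primes): --11, -0-1, 001-, 1100
Minterm coverage:
  m1 ⊆ -0-1 [E]
  m2 ⊆ 001- [E]
  m11 ⊆ --11,-0-1
  m12 ⊆ 1100 [E]
  m15 ⊆ --11 [E]
E = {--11, -0-1, 001-, 1100}

4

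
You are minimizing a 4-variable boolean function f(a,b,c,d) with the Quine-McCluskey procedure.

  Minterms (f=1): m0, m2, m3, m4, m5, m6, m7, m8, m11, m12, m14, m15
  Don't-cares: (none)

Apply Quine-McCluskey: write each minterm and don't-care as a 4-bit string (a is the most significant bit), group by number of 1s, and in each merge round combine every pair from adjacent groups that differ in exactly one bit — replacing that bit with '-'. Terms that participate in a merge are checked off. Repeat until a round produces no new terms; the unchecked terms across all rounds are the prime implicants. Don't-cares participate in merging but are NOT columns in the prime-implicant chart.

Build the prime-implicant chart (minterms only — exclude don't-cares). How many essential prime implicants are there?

[col 0] 0000*, 0010*, 0011*, 0100*, 0101*, 0110*, 0111*, 1000*, 1011*, 1100*, 1110*, 1111*
[col 1] -000*, -011*, -100*, -110*, -111*, 0-00*, 0-10*, 0-11*, 00-0*, 001-*, 01-0*, 01-1*, 010-*, 011-*, 1-00*, 1-11*, 11-0*, 111-*
[col 2] --00, --11, -1-0, -11-, 0--0, 0-1-, 01--
Prime implicants: --00, --11, -1-0, -11-, 0--0, 0-1-, 01--
PI chart (minterm → PIs covering it):
  0 | --00,0--0
  2 | 0--0,0-1-
  3 | --11,0-1-
  4 | --00,-1-0,0--0,01--
  5 | 01--  (sole → essential)
  6 | -1-0,-11-,0--0,0-1-,01--
  7 | --11,-11-,0-1-,01--
  8 | --00  (sole → essential)
  11 | --11  (sole → essential)
  12 | --00,-1-0
  14 | -1-0,-11-
  15 | --11,-11-
Essential prime implicants: --00, --11, 01--

3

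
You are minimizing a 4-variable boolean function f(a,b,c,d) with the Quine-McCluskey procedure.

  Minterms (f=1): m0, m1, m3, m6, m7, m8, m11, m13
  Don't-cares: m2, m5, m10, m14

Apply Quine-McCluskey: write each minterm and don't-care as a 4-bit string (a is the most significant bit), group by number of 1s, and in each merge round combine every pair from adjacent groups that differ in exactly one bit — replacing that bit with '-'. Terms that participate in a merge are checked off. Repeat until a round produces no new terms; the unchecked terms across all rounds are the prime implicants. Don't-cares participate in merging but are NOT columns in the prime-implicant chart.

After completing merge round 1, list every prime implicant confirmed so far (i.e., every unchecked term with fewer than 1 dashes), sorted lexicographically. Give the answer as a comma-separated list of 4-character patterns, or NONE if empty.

Round 0: 0000✓ 0001✓ 0010✓ 0011✓ 0101✓ 0110✓ 0111✓ 1000✓ 1010✓ 1011✓ 1101✓ 1110✓
Round 1: -000✓ -010✓ -011✓ -101 -110✓ 0-01✓ 0-10✓ 0-11✓ 00-0✓ 00-1✓ 000-✓ 001-✓ 01-1✓ 011-✓ 1-10✓ 10-0✓ 101-✓
Round 2: --10 -0-0 -01- 0--1 0-1- 00--
PIs = {--10, -0-0, -01-, -101, 0--1, 0-1-, 00--}

NONE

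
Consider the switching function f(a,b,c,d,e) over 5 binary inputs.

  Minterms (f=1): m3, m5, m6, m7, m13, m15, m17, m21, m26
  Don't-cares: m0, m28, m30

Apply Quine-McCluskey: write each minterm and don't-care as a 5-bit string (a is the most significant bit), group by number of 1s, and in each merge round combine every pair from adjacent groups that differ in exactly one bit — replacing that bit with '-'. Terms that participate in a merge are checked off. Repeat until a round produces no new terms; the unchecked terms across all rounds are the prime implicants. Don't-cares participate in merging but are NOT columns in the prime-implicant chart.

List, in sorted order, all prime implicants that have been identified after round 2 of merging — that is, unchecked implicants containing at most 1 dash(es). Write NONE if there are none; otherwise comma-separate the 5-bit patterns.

Round 0: 00000 00011✓ 00101✓ 00110✓ 00111✓ 01101✓ 01111✓ 10001✓ 10101✓ 11010✓ 11100✓ 11110✓
Round 1: -0101 0-101✓ 0-111✓ 00-11 001-1✓ 0011- 011-1✓ 10-01 11-10 111-0
Round 2: 0-1-1
PIs = {-0101, 0-1-1, 00-11, 00000, 0011-, 10-01, 11-10, 111-0}

-0101, 00-11, 00000, 0011-, 10-01, 11-10, 111-0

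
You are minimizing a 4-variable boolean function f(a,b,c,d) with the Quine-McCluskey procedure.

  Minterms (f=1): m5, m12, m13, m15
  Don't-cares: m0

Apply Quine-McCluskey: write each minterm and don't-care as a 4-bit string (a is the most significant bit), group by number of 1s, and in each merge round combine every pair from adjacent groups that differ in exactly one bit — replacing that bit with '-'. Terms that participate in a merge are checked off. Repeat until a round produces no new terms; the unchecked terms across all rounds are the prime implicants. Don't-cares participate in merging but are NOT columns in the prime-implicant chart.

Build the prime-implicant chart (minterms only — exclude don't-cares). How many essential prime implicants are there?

size-2^0 implicants → 0000  0101(✓)  1100(✓)  1101(✓)  1111(✓)
size-2^1 implicants → -101  11-1  110-
Unchecked terms (primes): -101, 0000, 11-1, 110-
Minterm coverage:
  m5 ⊆ -101 [E]
  m12 ⊆ 110- [E]
  m13 ⊆ -101,11-1,110-
  m15 ⊆ 11-1 [E]
E = {-101, 11-1, 110-}

3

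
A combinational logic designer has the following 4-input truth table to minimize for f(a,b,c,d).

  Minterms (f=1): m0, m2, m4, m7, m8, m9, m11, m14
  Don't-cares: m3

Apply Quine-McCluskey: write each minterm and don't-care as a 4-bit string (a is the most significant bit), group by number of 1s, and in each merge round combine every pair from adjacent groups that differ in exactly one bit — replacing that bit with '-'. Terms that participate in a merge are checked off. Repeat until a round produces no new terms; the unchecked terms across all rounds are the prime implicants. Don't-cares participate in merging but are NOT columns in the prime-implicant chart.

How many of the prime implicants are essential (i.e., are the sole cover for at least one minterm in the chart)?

3

size-2^0 implicants → 0000(✓)  0010(✓)  0011(✓)  0100(✓)  0111(✓)  1000(✓)  1001(✓)  1011(✓)  1110
size-2^1 implicants → -000  -011  0-00  0-11  00-0  001-  10-1  100-
Unchecked terms (primes): -000, -011, 0-00, 0-11, 00-0, 001-, 10-1, 100-, 1110
Minterm coverage:
  m0 ⊆ -000,0-00,00-0
  m2 ⊆ 00-0,001-
  m4 ⊆ 0-00 [E]
  m7 ⊆ 0-11 [E]
  m8 ⊆ -000,100-
  m9 ⊆ 10-1,100-
  m11 ⊆ -011,10-1
  m14 ⊆ 1110 [E]
E = {0-00, 0-11, 1110}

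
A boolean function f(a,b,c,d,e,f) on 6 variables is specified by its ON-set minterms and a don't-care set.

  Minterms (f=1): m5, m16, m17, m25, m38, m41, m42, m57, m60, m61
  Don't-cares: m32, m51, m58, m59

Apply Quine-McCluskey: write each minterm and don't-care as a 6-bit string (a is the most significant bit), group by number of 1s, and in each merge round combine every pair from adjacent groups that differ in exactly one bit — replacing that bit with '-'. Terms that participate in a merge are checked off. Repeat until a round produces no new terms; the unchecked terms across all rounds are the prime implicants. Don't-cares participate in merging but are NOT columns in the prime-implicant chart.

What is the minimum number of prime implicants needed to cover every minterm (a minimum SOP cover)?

[col 0] 000101, 010000*, 010001*, 011001*, 100000, 100110, 101001*, 101010*, 110011*, 111001*, 111010*, 111011*, 111100*, 111101*
[col 1] -11001, 01-001, 01000-, 1-1001, 1-1010, 11-011, 111-01, 1110-1, 11101-, 11110-
Prime implicants: -11001, 000101, 01-001, 01000-, 1-1001, 1-1010, 100000, 100110, 11-011, 111-01, 1110-1, 11101-, 11110-
PI chart (minterm → PIs covering it):
  5 | 000101  (sole → essential)
  16 | 01000-  (sole → essential)
  17 | 01-001,01000-
  25 | -11001,01-001
  38 | 100110  (sole → essential)
  41 | 1-1001  (sole → essential)
  42 | 1-1010  (sole → essential)
  57 | -11001,1-1001,111-01,1110-1
  60 | 11110-  (sole → essential)
  61 | 111-01,11110-
Essential prime implicants: 000101, 01000-, 1-1001, 1-1010, 100110, 11110-
Petrick residual → -11001
Minimum SOP uses 7 PIs: bcd'e'f + a'b'c'de'f + a'bc'd'e' + acd'e'f + acd'ef' + ab'c'def' + abcde'

7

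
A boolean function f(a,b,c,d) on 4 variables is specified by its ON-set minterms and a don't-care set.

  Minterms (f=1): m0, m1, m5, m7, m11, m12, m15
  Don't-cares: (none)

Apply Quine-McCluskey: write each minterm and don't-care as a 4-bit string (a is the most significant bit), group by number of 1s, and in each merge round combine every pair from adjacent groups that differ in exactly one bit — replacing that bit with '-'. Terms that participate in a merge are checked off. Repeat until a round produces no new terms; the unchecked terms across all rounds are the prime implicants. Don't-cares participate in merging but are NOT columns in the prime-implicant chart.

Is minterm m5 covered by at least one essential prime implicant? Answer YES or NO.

size-2^0 implicants → 0000(✓)  0001(✓)  0101(✓)  0111(✓)  1011(✓)  1100  1111(✓)
size-2^1 implicants → -111  0-01  000-  01-1  1-11
Unchecked terms (primes): -111, 0-01, 000-, 01-1, 1-11, 1100
Minterm coverage:
  m0 ⊆ 000- [E]
  m1 ⊆ 0-01,000-
  m5 ⊆ 0-01,01-1
  m7 ⊆ -111,01-1
  m11 ⊆ 1-11 [E]
  m12 ⊆ 1100 [E]
  m15 ⊆ -111,1-11
E = {000-, 1-11, 1100}

NO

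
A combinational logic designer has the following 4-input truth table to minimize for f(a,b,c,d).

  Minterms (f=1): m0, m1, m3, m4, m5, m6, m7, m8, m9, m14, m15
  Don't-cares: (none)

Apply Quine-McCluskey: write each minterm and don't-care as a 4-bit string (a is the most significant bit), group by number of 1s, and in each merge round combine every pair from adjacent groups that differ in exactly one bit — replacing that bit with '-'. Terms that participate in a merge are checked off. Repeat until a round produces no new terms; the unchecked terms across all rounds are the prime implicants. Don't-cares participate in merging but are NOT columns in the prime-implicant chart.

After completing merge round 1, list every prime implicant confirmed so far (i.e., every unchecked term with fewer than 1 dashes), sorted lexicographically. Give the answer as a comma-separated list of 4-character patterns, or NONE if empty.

NONE

[col 0] 0000*, 0001*, 0011*, 0100*, 0101*, 0110*, 0111*, 1000*, 1001*, 1110*, 1111*
[col 1] -000*, -001*, -110*, -111*, 0-00*, 0-01*, 0-11*, 00-1*, 000-*, 01-0*, 01-1*, 010-*, 011-*, 100-*, 111-*
[col 2] -00-, -11-, 0--1, 0-0-, 01--
Prime implicants: -00-, -11-, 0--1, 0-0-, 01--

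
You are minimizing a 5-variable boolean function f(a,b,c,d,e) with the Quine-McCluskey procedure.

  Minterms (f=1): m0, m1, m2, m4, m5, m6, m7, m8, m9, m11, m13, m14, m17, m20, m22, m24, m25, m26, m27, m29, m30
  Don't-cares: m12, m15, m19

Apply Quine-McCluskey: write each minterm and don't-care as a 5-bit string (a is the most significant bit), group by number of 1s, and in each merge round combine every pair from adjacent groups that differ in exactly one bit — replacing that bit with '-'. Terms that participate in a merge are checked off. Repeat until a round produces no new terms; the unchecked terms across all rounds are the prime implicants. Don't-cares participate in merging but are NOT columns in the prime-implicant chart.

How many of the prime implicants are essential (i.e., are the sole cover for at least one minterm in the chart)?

4

[col 0] 00000*, 00001*, 00010*, 00100*, 00101*, 00110*, 00111*, 01000*, 01001*, 01011*, 01100*, 01101*, 01110*, 01111*, 10001*, 10011*, 10100*, 10110*, 11000*, 11001*, 11010*, 11011*, 11101*, 11110*
[col 1] -0001*, -0100*, -0110*, -1000*, -1001*, -1011*, -1101*, -1110*, 0-000*, 0-001*, 0-100*, 0-101*, 0-110*, 0-111*, 00-00*, 00-01*, 00-10*, 000-0*, 0000-*, 001-0*, 001-1*, 0010-*, 0011-*, 01-00*, 01-01*, 01-11*, 010-1*, 0100-*, 011-0*, 011-1*, 0110-*, 0111-*, 1-001*, 1-011*, 1-110*, 100-1*, 101-0*, 11-01*, 11-10, 110-0*, 110-1*, 1100-*, 1101-*
[col 2] --001, --110, -01-0, -1-01, -10-1, -100-, 0--00*, 0--01*, 0-00-*, 0-1-0*, 0-1-1*, 0-10-*, 0-11-*, 00--0, 00-0-*, 001--*, 01--1, 01-0-*, 011--*, 1-0-1, 110--
[col 3] 0--0-, 0-1--
Prime implicants: --001, --110, -01-0, -1-01, -10-1, -100-, 0--0-, 0-1--, 00--0, 01--1, 1-0-1, 11-10, 110--
PI chart (minterm → PIs covering it):
  0 | 0--0-,00--0
  1 | --001,0--0-
  2 | 00--0  (sole → essential)
  4 | -01-0,0--0-,0-1--,00--0
  5 | 0--0-,0-1--
  6 | --110,-01-0,0-1--,00--0
  7 | 0-1--  (sole → essential)
  8 | -100-,0--0-
  9 | --001,-1-01,-10-1,-100-,0--0-,01--1
  11 | -10-1,01--1
  13 | -1-01,0--0-,0-1--,01--1
  14 | --110,0-1--
  17 | --001,1-0-1
  20 | -01-0  (sole → essential)
  22 | --110,-01-0
  24 | -100-,110--
  25 | --001,-1-01,-10-1,-100-,1-0-1,110--
  26 | 11-10,110--
  27 | -10-1,1-0-1,110--
  29 | -1-01  (sole → essential)
  30 | --110,11-10
Essential prime implicants: -01-0, -1-01, 0-1--, 00--0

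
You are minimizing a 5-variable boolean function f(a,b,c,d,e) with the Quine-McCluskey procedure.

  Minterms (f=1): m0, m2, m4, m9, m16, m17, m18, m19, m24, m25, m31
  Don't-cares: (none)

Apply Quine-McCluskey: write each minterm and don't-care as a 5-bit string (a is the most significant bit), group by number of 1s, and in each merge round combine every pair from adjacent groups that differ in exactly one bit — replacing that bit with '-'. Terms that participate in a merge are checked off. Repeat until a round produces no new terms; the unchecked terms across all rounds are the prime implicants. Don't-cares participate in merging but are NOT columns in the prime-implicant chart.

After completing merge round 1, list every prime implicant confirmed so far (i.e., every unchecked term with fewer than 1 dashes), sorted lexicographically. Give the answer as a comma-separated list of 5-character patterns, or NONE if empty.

11111

[col 0] 00000*, 00010*, 00100*, 01001*, 10000*, 10001*, 10010*, 10011*, 11000*, 11001*, 11111
[col 1] -0000*, -0010*, -1001, 00-00, 000-0*, 1-000*, 1-001*, 100-0*, 100-1*, 1000-*, 1001-*, 1100-*
[col 2] -00-0, 1-00-, 100--
Prime implicants: -00-0, -1001, 00-00, 1-00-, 100--, 11111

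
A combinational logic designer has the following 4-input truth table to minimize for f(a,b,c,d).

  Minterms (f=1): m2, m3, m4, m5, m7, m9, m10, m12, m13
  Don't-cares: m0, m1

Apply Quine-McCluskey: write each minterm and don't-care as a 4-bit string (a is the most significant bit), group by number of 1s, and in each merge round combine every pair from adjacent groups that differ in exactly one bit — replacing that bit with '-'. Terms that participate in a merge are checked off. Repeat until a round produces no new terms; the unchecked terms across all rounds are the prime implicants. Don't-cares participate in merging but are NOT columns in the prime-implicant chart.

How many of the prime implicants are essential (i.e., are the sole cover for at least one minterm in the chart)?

4

size-2^0 implicants → 0000(✓)  0001(✓)  0010(✓)  0011(✓)  0100(✓)  0101(✓)  0111(✓)  1001(✓)  1010(✓)  1100(✓)  1101(✓)
size-2^1 implicants → -001(✓)  -010  -100(✓)  -101(✓)  0-00(✓)  0-01(✓)  0-11(✓)  00-0(✓)  00-1(✓)  000-(✓)  001-(✓)  01-1(✓)  010-(✓)  1-01(✓)  110-(✓)
size-2^2 implicants → --01  -10-  0--1  0-0-  00--
Unchecked terms (primes): --01, -010, -10-, 0--1, 0-0-, 00--
Minterm coverage:
  m2 ⊆ -010,00--
  m3 ⊆ 0--1,00--
  m4 ⊆ -10-,0-0-
  m5 ⊆ --01,-10-,0--1,0-0-
  m7 ⊆ 0--1 [E]
  m9 ⊆ --01 [E]
  m10 ⊆ -010 [E]
  m12 ⊆ -10- [E]
  m13 ⊆ --01,-10-
E = {--01, -010, -10-, 0--1}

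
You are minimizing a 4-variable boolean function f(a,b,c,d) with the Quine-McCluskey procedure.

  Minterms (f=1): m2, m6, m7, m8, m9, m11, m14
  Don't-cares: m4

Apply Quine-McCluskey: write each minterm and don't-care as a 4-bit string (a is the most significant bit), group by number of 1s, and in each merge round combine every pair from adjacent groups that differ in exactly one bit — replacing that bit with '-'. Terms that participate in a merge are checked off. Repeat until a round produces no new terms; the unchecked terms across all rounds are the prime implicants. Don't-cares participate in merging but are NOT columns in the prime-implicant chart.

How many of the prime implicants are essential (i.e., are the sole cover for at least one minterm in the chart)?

size-2^0 implicants → 0010(✓)  0100(✓)  0110(✓)  0111(✓)  1000(✓)  1001(✓)  1011(✓)  1110(✓)
size-2^1 implicants → -110  0-10  01-0  011-  10-1  100-
Unchecked terms (primes): -110, 0-10, 01-0, 011-, 10-1, 100-
Minterm coverage:
  m2 ⊆ 0-10 [E]
  m6 ⊆ -110,0-10,01-0,011-
  m7 ⊆ 011- [E]
  m8 ⊆ 100- [E]
  m9 ⊆ 10-1,100-
  m11 ⊆ 10-1 [E]
  m14 ⊆ -110 [E]
E = {-110, 0-10, 011-, 10-1, 100-}

5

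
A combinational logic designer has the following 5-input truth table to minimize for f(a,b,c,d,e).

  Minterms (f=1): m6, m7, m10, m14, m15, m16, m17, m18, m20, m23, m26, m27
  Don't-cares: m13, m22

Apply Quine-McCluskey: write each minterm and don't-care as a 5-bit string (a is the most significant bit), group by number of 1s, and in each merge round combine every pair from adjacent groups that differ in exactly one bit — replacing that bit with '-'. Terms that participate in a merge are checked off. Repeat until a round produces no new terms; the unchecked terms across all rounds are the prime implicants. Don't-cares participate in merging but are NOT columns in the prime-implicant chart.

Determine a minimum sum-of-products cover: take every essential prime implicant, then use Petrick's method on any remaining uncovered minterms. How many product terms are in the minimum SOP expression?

size-2^0 implicants → 00110(✓)  00111(✓)  01010(✓)  01101(✓)  01110(✓)  01111(✓)  10000(✓)  10001(✓)  10010(✓)  10100(✓)  10110(✓)  10111(✓)  11010(✓)  11011(✓)
size-2^1 implicants → -0110(✓)  -0111(✓)  -1010  0-110(✓)  0-111(✓)  0011-(✓)  01-10  011-1  0111-(✓)  1-010  10-00(✓)  10-10(✓)  100-0(✓)  1000-  101-0(✓)  1011-(✓)  1101-
size-2^2 implicants → -011-  0-11-  10--0
Unchecked terms (primes): -011-, -1010, 0-11-, 01-10, 011-1, 1-010, 10--0, 1000-, 1101-
Minterm coverage:
  m6 ⊆ -011-,0-11-
  m7 ⊆ -011-,0-11-
  m10 ⊆ -1010,01-10
  m14 ⊆ 0-11-,01-10
  m15 ⊆ 0-11-,011-1
  m16 ⊆ 10--0,1000-
  m17 ⊆ 1000- [E]
  m18 ⊆ 1-010,10--0
  m20 ⊆ 10--0 [E]
  m23 ⊆ -011- [E]
  m26 ⊆ -1010,1-010,1101-
  m27 ⊆ 1101- [E]
E = {-011-, 10--0, 1000-, 1101-}
Petrick residual → -1010, 0-11-
Cover = b'cd + bc'de' + a'cd + ab'e' + ab'c'd' + abc'd  |cover|=6

6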